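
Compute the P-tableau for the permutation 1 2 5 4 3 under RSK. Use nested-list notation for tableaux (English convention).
P = [[1, 2, 3], [4], [5]]

Insert 1: appended to row 1. P = [[1]].
Insert 2: appended to row 1. P = [[1, 2]].
Insert 5: appended to row 1. P = [[1, 2, 5]].
Insert 4: 4 bumps 5 from row 1; 5 starts row 2. P = [[1, 2, 4], [5]].
Insert 3: 3 bumps 4 from row 1; 4 bumps 5 from row 2; 5 starts row 3. P = [[1, 2, 3], [4], [5]].

So P = [[1, 2, 3], [4], [5]].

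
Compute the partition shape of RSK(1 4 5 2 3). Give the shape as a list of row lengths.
Row-insert each entry into an empty tableau.

After inserting 1: P = [[1]].
After inserting 4: P = [[1, 4]].
After inserting 5: P = [[1, 4, 5]].
After inserting 2: P = [[1, 2, 5], [4]].
After inserting 3: P = [[1, 2, 3], [4, 5]].

The final insertion tableau P = [[1, 2, 3], [4, 5]] has shape [3, 2].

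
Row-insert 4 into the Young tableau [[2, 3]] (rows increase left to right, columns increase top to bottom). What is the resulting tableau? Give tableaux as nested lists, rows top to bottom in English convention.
[[2, 3, 4]]

4 is larger than every entry of row 1, so it is appended to row 1. The new tableau is [[2, 3, 4]].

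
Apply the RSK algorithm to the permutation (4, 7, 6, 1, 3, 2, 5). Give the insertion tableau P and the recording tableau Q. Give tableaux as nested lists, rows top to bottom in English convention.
P = [[1, 2, 5], [3, 6], [4], [7]], Q = [[1, 2, 7], [3, 5], [4], [6]]

Insert each entry of the permutation into P by Schensted row insertion, recording in Q the position of each new cell.

Insert 4: appended to row 1. P = [[4]].
Insert 7: appended to row 1. P = [[4, 7]].
Insert 6: 6 bumps 7 from row 1; 7 starts row 2. P = [[4, 6], [7]].
Insert 1: 1 bumps 4 from row 1; 4 bumps 7 from row 2; 7 starts row 3. P = [[1, 6], [4], [7]].
Insert 3: 3 bumps 6 from row 1; 6 appends to row 2. P = [[1, 3], [4, 6], [7]].
Insert 2: 2 bumps 3 from row 1; 3 bumps 4 from row 2; 4 bumps 7 from row 3; 7 starts row 4. P = [[1, 2], [3, 6], [4], [7]].
Insert 5: appended to row 1. P = [[1, 2, 5], [3, 6], [4], [7]].

So P = [[1, 2, 5], [3, 6], [4], [7]], Q = [[1, 2, 7], [3, 5], [4], [6]].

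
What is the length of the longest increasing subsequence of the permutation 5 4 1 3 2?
2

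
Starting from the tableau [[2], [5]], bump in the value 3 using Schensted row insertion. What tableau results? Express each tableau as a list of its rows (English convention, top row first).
[[2, 3], [5]]

3 is larger than every entry of row 1, so it is appended to row 1. The new tableau is [[2, 3], [5]].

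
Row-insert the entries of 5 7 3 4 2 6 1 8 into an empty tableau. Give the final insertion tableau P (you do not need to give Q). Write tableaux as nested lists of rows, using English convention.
Insert 5: appended to row 1. P = [[5]].
Insert 7: appended to row 1. P = [[5, 7]].
Insert 3: 3 bumps 5 from row 1; 5 starts row 2. P = [[3, 7], [5]].
Insert 4: 4 bumps 7 from row 1; 7 appends to row 2. P = [[3, 4], [5, 7]].
Insert 2: 2 bumps 3 from row 1; 3 bumps 5 from row 2; 5 starts row 3. P = [[2, 4], [3, 7], [5]].
Insert 6: appended to row 1. P = [[2, 4, 6], [3, 7], [5]].
Insert 1: 1 bumps 2 from row 1; 2 bumps 3 from row 2; 3 bumps 5 from row 3; 5 starts row 4. P = [[1, 4, 6], [2, 7], [3], [5]].
Insert 8: appended to row 1. P = [[1, 4, 6, 8], [2, 7], [3], [5]].

So P = [[1, 4, 6, 8], [2, 7], [3], [5]].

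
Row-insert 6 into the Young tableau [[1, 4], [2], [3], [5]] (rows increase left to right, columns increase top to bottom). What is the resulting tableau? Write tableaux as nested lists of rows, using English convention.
6 is larger than every entry of row 1, so it is appended to row 1. The new tableau is [[1, 4, 6], [2], [3], [5]].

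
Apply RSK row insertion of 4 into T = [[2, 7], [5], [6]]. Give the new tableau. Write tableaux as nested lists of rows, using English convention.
[[2, 4], [5, 7], [6]]

In row 1, 4 replaces 7 (the leftmost entry greater than 4); 7 is bumped to row 2. 7 is appended to row 2. The new tableau is [[2, 4], [5, 7], [6]].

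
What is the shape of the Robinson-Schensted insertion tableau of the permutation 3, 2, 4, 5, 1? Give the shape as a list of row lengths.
Row-insert each entry into an empty tableau.

After inserting 3: P = [[3]].
After inserting 2: P = [[2], [3]].
After inserting 4: P = [[2, 4], [3]].
After inserting 5: P = [[2, 4, 5], [3]].
After inserting 1: P = [[1, 4, 5], [2], [3]].

The final insertion tableau P = [[1, 4, 5], [2], [3]] has shape [3, 1, 1].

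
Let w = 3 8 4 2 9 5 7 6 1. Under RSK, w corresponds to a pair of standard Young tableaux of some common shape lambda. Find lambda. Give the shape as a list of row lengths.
Row-insert each entry into an empty tableau.

After inserting 3: P = [[3]].
After inserting 8: P = [[3, 8]].
After inserting 4: P = [[3, 4], [8]].
After inserting 2: P = [[2, 4], [3], [8]].
After inserting 9: P = [[2, 4, 9], [3], [8]].
After inserting 5: P = [[2, 4, 5], [3, 9], [8]].
After inserting 7: P = [[2, 4, 5, 7], [3, 9], [8]].
After inserting 6: P = [[2, 4, 5, 6], [3, 7], [8, 9]].
After inserting 1: P = [[1, 4, 5, 6], [2, 7], [3, 9], [8]].

The final insertion tableau P = [[1, 4, 5, 6], [2, 7], [3, 9], [8]] has shape [4, 2, 2, 1].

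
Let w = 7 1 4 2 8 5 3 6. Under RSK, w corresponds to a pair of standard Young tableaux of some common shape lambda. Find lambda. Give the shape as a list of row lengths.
[4, 2, 2]

Row-insert each entry into an empty tableau.

After inserting 7: P = [[7]].
After inserting 1: P = [[1], [7]].
After inserting 4: P = [[1, 4], [7]].
After inserting 2: P = [[1, 2], [4], [7]].
After inserting 8: P = [[1, 2, 8], [4], [7]].
After inserting 5: P = [[1, 2, 5], [4, 8], [7]].
After inserting 3: P = [[1, 2, 3], [4, 5], [7, 8]].
After inserting 6: P = [[1, 2, 3, 6], [4, 5], [7, 8]].

The final insertion tableau P = [[1, 2, 3, 6], [4, 5], [7, 8]] has shape [4, 2, 2].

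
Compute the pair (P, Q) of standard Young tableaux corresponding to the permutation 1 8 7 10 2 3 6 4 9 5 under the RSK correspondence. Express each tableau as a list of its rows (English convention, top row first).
P = [[1, 2, 3, 4, 5], [6, 9], [7, 10], [8]], Q = [[1, 2, 4, 7, 9], [3, 6], [5, 10], [8]]

Insert each entry of the permutation into P by Schensted row insertion, recording in Q the position of each new cell.

Insert 1: appended to row 1. P = [[1]].
Insert 8: appended to row 1. P = [[1, 8]].
Insert 7: 7 bumps 8 from row 1; 8 starts row 2. P = [[1, 7], [8]].
Insert 10: appended to row 1. P = [[1, 7, 10], [8]].
Insert 2: 2 bumps 7 from row 1; 7 bumps 8 from row 2; 8 starts row 3. P = [[1, 2, 10], [7], [8]].
Insert 3: 3 bumps 10 from row 1; 10 appends to row 2. P = [[1, 2, 3], [7, 10], [8]].
Insert 6: appended to row 1. P = [[1, 2, 3, 6], [7, 10], [8]].
Insert 4: 4 bumps 6 from row 1; 6 bumps 7 from row 2; 7 bumps 8 from row 3; 8 starts row 4. P = [[1, 2, 3, 4], [6, 10], [7], [8]].
Insert 9: appended to row 1. P = [[1, 2, 3, 4, 9], [6, 10], [7], [8]].
Insert 5: 5 bumps 9 from row 1; 9 bumps 10 from row 2; 10 appends to row 3. P = [[1, 2, 3, 4, 5], [6, 9], [7, 10], [8]].

So P = [[1, 2, 3, 4, 5], [6, 9], [7, 10], [8]], Q = [[1, 2, 4, 7, 9], [3, 6], [5, 10], [8]].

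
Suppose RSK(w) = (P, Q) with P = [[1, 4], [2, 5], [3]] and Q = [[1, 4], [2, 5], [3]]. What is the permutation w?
3 2 1 5 4

Reverse the RSK construction: for i from n down to 1, find the cell of Q containing i, remove the entry at that cell from P, and reverse-bump it up through P; the value ejected from row 1 is w(i).

Step i=5: Q has 5 at row 2, column 2; remove 5 from row 2 of P and reverse-bump: 5 enters row 1 and ejects 4. So w(5) = 4. P is now [[1, 5], [2], [3]].
Step i=4: Q has 4 at row 1, column 2; remove that cell from P, ejecting 5. So w(4) = 5. P is now [[1], [2], [3]].
Step i=3: Q has 3 at row 3, column 1; remove 3 from row 3 of P and reverse-bump: 3 enters row 2 and ejects 2; 2 enters row 1 and ejects 1. So w(3) = 1. P is now [[2], [3]].
Step i=2: Q has 2 at row 2, column 1; remove 3 from row 2 of P and reverse-bump: 3 enters row 1 and ejects 2. So w(2) = 2. P is now [[3]].
Step i=1: Q has 1 at row 1, column 1; remove that cell from P, ejecting 3. So w(1) = 3. P is now [].

So w = 3 2 1 5 4.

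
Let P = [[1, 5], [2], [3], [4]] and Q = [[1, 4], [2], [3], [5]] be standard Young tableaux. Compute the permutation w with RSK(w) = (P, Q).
4 3 2 5 1

Reverse the RSK construction: for i from n down to 1, find the cell of Q containing i, remove the entry at that cell from P, and reverse-bump it up through P; the value ejected from row 1 is w(i).

Step i=5: Q has 5 at row 4, column 1; remove 4 from row 4 of P and reverse-bump: 4 enters row 3 and ejects 3; 3 enters row 2 and ejects 2; 2 enters row 1 and ejects 1. So w(5) = 1. P is now [[2, 5], [3], [4]].
Step i=4: Q has 4 at row 1, column 2; remove that cell from P, ejecting 5. So w(4) = 5. P is now [[2], [3], [4]].
Step i=3: Q has 3 at row 3, column 1; remove 4 from row 3 of P and reverse-bump: 4 enters row 2 and ejects 3; 3 enters row 1 and ejects 2. So w(3) = 2. P is now [[3], [4]].
Step i=2: Q has 2 at row 2, column 1; remove 4 from row 2 of P and reverse-bump: 4 enters row 1 and ejects 3. So w(2) = 3. P is now [[4]].
Step i=1: Q has 1 at row 1, column 1; remove that cell from P, ejecting 4. So w(1) = 4. P is now [].

So w = 4 3 2 5 1.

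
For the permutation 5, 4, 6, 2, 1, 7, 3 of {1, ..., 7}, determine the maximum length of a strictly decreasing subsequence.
4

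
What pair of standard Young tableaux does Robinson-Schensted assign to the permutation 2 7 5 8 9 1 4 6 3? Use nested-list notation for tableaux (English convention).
P = [[1, 3, 6, 9], [2, 4, 8], [5], [7]], Q = [[1, 2, 4, 5], [3, 7, 8], [6], [9]]

Insert each entry of the permutation into P by Schensted row insertion, recording in Q the position of each new cell.

Insert 2: appended to row 1. P = [[2]], Q = [[1]].
Insert 7: appended to row 1. P = [[2, 7]], Q = [[1, 2]].
Insert 5: 5 bumps 7 from row 1; 7 starts row 2. P = [[2, 5], [7]], Q = [[1, 2], [3]].
Insert 8: appended to row 1. P = [[2, 5, 8], [7]], Q = [[1, 2, 4], [3]].
Insert 9: appended to row 1. P = [[2, 5, 8, 9], [7]], Q = [[1, 2, 4, 5], [3]].
Insert 1: 1 bumps 2 from row 1; 2 bumps 7 from row 2; 7 starts row 3. P = [[1, 5, 8, 9], [2], [7]], Q = [[1, 2, 4, 5], [3], [6]].
Insert 4: 4 bumps 5 from row 1; 5 appends to row 2. P = [[1, 4, 8, 9], [2, 5], [7]], Q = [[1, 2, 4, 5], [3, 7], [6]].
Insert 6: 6 bumps 8 from row 1; 8 appends to row 2. P = [[1, 4, 6, 9], [2, 5, 8], [7]], Q = [[1, 2, 4, 5], [3, 7, 8], [6]].
Insert 3: 3 bumps 4 from row 1; 4 bumps 5 from row 2; 5 bumps 7 from row 3; 7 starts row 4. P = [[1, 3, 6, 9], [2, 4, 8], [5], [7]], Q = [[1, 2, 4, 5], [3, 7, 8], [6], [9]].

So P = [[1, 3, 6, 9], [2, 4, 8], [5], [7]], Q = [[1, 2, 4, 5], [3, 7, 8], [6], [9]].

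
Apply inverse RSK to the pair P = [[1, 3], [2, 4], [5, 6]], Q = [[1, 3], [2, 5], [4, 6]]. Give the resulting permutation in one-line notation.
Reverse the RSK construction: for i from n down to 1, find the cell of Q containing i, remove the entry at that cell from P, and reverse-bump it up through P; the value ejected from row 1 is w(i).

Step i=6: Q has 6 at row 3, column 2; remove 6 from row 3 of P and reverse-bump: 6 enters row 2 and ejects 4; 4 enters row 1 and ejects 3. So w(6) = 3. P is now [[1, 4], [2, 6], [5]].
Step i=5: Q has 5 at row 2, column 2; remove 6 from row 2 of P and reverse-bump: 6 enters row 1 and ejects 4. So w(5) = 4. P is now [[1, 6], [2], [5]].
Step i=4: Q has 4 at row 3, column 1; remove 5 from row 3 of P and reverse-bump: 5 enters row 2 and ejects 2; 2 enters row 1 and ejects 1. So w(4) = 1. P is now [[2, 6], [5]].
Step i=3: Q has 3 at row 1, column 2; remove that cell from P, ejecting 6. So w(3) = 6. P is now [[2], [5]].
Step i=2: Q has 2 at row 2, column 1; remove 5 from row 2 of P and reverse-bump: 5 enters row 1 and ejects 2. So w(2) = 2. P is now [[5]].
Step i=1: Q has 1 at row 1, column 1; remove that cell from P, ejecting 5. So w(1) = 5. P is now [].

So w = 5 2 6 1 4 3.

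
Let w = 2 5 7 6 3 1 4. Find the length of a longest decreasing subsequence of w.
4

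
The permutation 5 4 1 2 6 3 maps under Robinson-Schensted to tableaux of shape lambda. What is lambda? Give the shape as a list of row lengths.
RSK row insertion gives P = [[1, 2, 3], [4, 6], [5]], which has shape [3, 2, 1].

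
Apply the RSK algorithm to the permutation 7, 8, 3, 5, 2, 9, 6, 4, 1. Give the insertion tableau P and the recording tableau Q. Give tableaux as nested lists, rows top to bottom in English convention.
P = [[1, 4, 6], [2, 5, 9], [3, 8], [7]], Q = [[1, 2, 6], [3, 4, 7], [5, 8], [9]]

Insert each entry of the permutation into P by Schensted row insertion, recording in Q the position of each new cell.

Insert 7: appended to row 1. P = [[7]], Q = [[1]].
Insert 8: appended to row 1. P = [[7, 8]], Q = [[1, 2]].
Insert 3: 3 bumps 7 from row 1; 7 starts row 2. P = [[3, 8], [7]], Q = [[1, 2], [3]].
Insert 5: 5 bumps 8 from row 1; 8 appends to row 2. P = [[3, 5], [7, 8]], Q = [[1, 2], [3, 4]].
Insert 2: 2 bumps 3 from row 1; 3 bumps 7 from row 2; 7 starts row 3. P = [[2, 5], [3, 8], [7]], Q = [[1, 2], [3, 4], [5]].
Insert 9: appended to row 1. P = [[2, 5, 9], [3, 8], [7]], Q = [[1, 2, 6], [3, 4], [5]].
Insert 6: 6 bumps 9 from row 1; 9 appends to row 2. P = [[2, 5, 6], [3, 8, 9], [7]], Q = [[1, 2, 6], [3, 4, 7], [5]].
Insert 4: 4 bumps 5 from row 1; 5 bumps 8 from row 2; 8 appends to row 3. P = [[2, 4, 6], [3, 5, 9], [7, 8]], Q = [[1, 2, 6], [3, 4, 7], [5, 8]].
Insert 1: 1 bumps 2 from row 1; 2 bumps 3 from row 2; 3 bumps 7 from row 3; 7 starts row 4. P = [[1, 4, 6], [2, 5, 9], [3, 8], [7]], Q = [[1, 2, 6], [3, 4, 7], [5, 8], [9]].

So P = [[1, 4, 6], [2, 5, 9], [3, 8], [7]], Q = [[1, 2, 6], [3, 4, 7], [5, 8], [9]].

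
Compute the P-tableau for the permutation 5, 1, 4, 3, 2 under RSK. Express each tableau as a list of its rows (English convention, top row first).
P = [[1, 2], [3], [4], [5]]

After inserting 5: P = [[5]].
After inserting 1: P = [[1], [5]].
After inserting 4: P = [[1, 4], [5]].
After inserting 3: P = [[1, 3], [4], [5]].
After inserting 2: P = [[1, 2], [3], [4], [5]].

So P = [[1, 2], [3], [4], [5]].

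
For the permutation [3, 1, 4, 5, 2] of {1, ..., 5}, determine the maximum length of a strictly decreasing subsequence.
2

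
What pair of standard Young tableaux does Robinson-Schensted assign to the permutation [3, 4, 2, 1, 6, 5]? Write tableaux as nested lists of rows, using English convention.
Insert each entry of the permutation into P by Schensted row insertion, recording in Q the position of each new cell.

Insert 3: appended to row 1. P = [[3]].
Insert 4: appended to row 1. P = [[3, 4]].
Insert 2: 2 bumps 3 from row 1; 3 starts row 2. P = [[2, 4], [3]].
Insert 1: 1 bumps 2 from row 1; 2 bumps 3 from row 2; 3 starts row 3. P = [[1, 4], [2], [3]].
Insert 6: appended to row 1. P = [[1, 4, 6], [2], [3]].
Insert 5: 5 bumps 6 from row 1; 6 appends to row 2. P = [[1, 4, 5], [2, 6], [3]].

So P = [[1, 4, 5], [2, 6], [3]], Q = [[1, 2, 5], [3, 6], [4]].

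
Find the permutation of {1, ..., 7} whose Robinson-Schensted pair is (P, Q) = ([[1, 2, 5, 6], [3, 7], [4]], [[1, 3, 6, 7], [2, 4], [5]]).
4 1 7 3 2 5 6

Reverse the RSK construction: for i from n down to 1, find the cell of Q containing i, remove the entry at that cell from P, and reverse-bump it up through P; the value ejected from row 1 is w(i).

Step i=7: Q has 7 at row 1, column 4; remove that cell from P, ejecting 6. So w(7) = 6. P is now [[1, 2, 5], [3, 7], [4]].
Step i=6: Q has 6 at row 1, column 3; remove that cell from P, ejecting 5. So w(6) = 5. P is now [[1, 2], [3, 7], [4]].
Step i=5: Q has 5 at row 3, column 1; remove 4 from row 3 of P and reverse-bump: 4 enters row 2 and ejects 3; 3 enters row 1 and ejects 2. So w(5) = 2. P is now [[1, 3], [4, 7]].
Step i=4: Q has 4 at row 2, column 2; remove 7 from row 2 of P and reverse-bump: 7 enters row 1 and ejects 3. So w(4) = 3. P is now [[1, 7], [4]].
Step i=3: Q has 3 at row 1, column 2; remove that cell from P, ejecting 7. So w(3) = 7. P is now [[1], [4]].
Step i=2: Q has 2 at row 2, column 1; remove 4 from row 2 of P and reverse-bump: 4 enters row 1 and ejects 1. So w(2) = 1. P is now [[4]].
Step i=1: Q has 1 at row 1, column 1; remove that cell from P, ejecting 4. So w(1) = 4. P is now [].

So w = 4 1 7 3 2 5 6.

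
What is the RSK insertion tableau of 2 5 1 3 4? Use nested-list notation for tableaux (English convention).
P = [[1, 3, 4], [2, 5]]

After inserting 2: P = [[2]].
After inserting 5: P = [[2, 5]].
After inserting 1: P = [[1, 5], [2]].
After inserting 3: P = [[1, 3], [2, 5]].
After inserting 4: P = [[1, 3, 4], [2, 5]].

So P = [[1, 3, 4], [2, 5]].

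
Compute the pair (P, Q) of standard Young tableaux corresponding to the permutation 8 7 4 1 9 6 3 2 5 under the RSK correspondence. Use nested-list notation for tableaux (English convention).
P = [[1, 2, 5], [3, 6], [4, 9], [7], [8]], Q = [[1, 5, 9], [2, 6], [3, 7], [4], [8]]

Insert each entry of the permutation into P by Schensted row insertion, recording in Q the position of each new cell.

Insert 8: appended to row 1. P = [[8]].
Insert 7: 7 bumps 8 from row 1; 8 starts row 2. P = [[7], [8]].
Insert 4: 4 bumps 7 from row 1; 7 bumps 8 from row 2; 8 starts row 3. P = [[4], [7], [8]].
Insert 1: 1 bumps 4 from row 1; 4 bumps 7 from row 2; 7 bumps 8 from row 3; 8 starts row 4. P = [[1], [4], [7], [8]].
Insert 9: appended to row 1. P = [[1, 9], [4], [7], [8]].
Insert 6: 6 bumps 9 from row 1; 9 appends to row 2. P = [[1, 6], [4, 9], [7], [8]].
Insert 3: 3 bumps 6 from row 1; 6 bumps 9 from row 2; 9 appends to row 3. P = [[1, 3], [4, 6], [7, 9], [8]].
Insert 2: 2 bumps 3 from row 1; 3 bumps 4 from row 2; 4 bumps 7 from row 3; 7 bumps 8 from row 4; 8 starts row 5. P = [[1, 2], [3, 6], [4, 9], [7], [8]].
Insert 5: appended to row 1. P = [[1, 2, 5], [3, 6], [4, 9], [7], [8]].

So P = [[1, 2, 5], [3, 6], [4, 9], [7], [8]], Q = [[1, 5, 9], [2, 6], [3, 7], [4], [8]].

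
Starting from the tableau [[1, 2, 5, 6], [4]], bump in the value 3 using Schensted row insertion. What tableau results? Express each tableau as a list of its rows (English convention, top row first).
In row 1, 3 replaces 5 (the leftmost entry greater than 3); 5 is bumped to row 2. 5 is appended to row 2. The new tableau is [[1, 2, 3, 6], [4, 5]].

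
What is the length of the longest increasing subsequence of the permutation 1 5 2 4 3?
3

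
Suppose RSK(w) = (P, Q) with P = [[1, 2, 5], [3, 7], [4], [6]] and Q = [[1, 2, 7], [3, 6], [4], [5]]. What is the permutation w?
6 7 4 3 1 2 5

Reverse the RSK construction: for i from n down to 1, find the cell of Q containing i, remove the entry at that cell from P, and reverse-bump it up through P; the value ejected from row 1 is w(i).

Step i=7: Q has 7 at row 1, column 3; remove that cell from P, ejecting 5. So w(7) = 5. P is now [[1, 2], [3, 7], [4], [6]].
Step i=6: Q has 6 at row 2, column 2; remove 7 from row 2 of P and reverse-bump: 7 enters row 1 and ejects 2. So w(6) = 2. P is now [[1, 7], [3], [4], [6]].
Step i=5: Q has 5 at row 4, column 1; remove 6 from row 4 of P and reverse-bump: 6 enters row 3 and ejects 4; 4 enters row 2 and ejects 3; 3 enters row 1 and ejects 1. So w(5) = 1. P is now [[3, 7], [4], [6]].
Step i=4: Q has 4 at row 3, column 1; remove 6 from row 3 of P and reverse-bump: 6 enters row 2 and ejects 4; 4 enters row 1 and ejects 3. So w(4) = 3. P is now [[4, 7], [6]].
Step i=3: Q has 3 at row 2, column 1; remove 6 from row 2 of P and reverse-bump: 6 enters row 1 and ejects 4. So w(3) = 4. P is now [[6, 7]].
Step i=2: Q has 2 at row 1, column 2; remove that cell from P, ejecting 7. So w(2) = 7. P is now [[6]].
Step i=1: Q has 1 at row 1, column 1; remove that cell from P, ejecting 6. So w(1) = 6. P is now [].

So w = 6 7 4 3 1 2 5.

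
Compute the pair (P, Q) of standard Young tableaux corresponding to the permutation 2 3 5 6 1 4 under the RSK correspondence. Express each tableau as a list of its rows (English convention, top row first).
P = [[1, 3, 4, 6], [2, 5]], Q = [[1, 2, 3, 4], [5, 6]]

Insert each entry of the permutation into P by Schensted row insertion, recording in Q the position of each new cell.

Insert 2: appended to row 1. P = [[2]].
Insert 3: appended to row 1. P = [[2, 3]].
Insert 5: appended to row 1. P = [[2, 3, 5]].
Insert 6: appended to row 1. P = [[2, 3, 5, 6]].
Insert 1: 1 bumps 2 from row 1; 2 starts row 2. P = [[1, 3, 5, 6], [2]].
Insert 4: 4 bumps 5 from row 1; 5 appends to row 2. P = [[1, 3, 4, 6], [2, 5]].

So P = [[1, 3, 4, 6], [2, 5]], Q = [[1, 2, 3, 4], [5, 6]].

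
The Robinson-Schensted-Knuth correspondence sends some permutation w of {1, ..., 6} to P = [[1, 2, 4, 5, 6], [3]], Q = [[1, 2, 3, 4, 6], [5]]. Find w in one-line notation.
Reverse the RSK construction: for i from n down to 1, find the cell of Q containing i, remove the entry at that cell from P, and reverse-bump it up through P; the value ejected from row 1 is w(i).

Step i=6: Q has 6 at row 1, column 5; remove that cell from P, ejecting 6. So w(6) = 6. P is now [[1, 2, 4, 5], [3]].
Step i=5: Q has 5 at row 2, column 1; remove 3 from row 2 of P and reverse-bump: 3 enters row 1 and ejects 2. So w(5) = 2. P is now [[1, 3, 4, 5]].
Step i=4: Q has 4 at row 1, column 4; remove that cell from P, ejecting 5. So w(4) = 5. P is now [[1, 3, 4]].
Step i=3: Q has 3 at row 1, column 3; remove that cell from P, ejecting 4. So w(3) = 4. P is now [[1, 3]].
Step i=2: Q has 2 at row 1, column 2; remove that cell from P, ejecting 3. So w(2) = 3. P is now [[1]].
Step i=1: Q has 1 at row 1, column 1; remove that cell from P, ejecting 1. So w(1) = 1. P is now [].

So w = 1 3 4 5 2 6.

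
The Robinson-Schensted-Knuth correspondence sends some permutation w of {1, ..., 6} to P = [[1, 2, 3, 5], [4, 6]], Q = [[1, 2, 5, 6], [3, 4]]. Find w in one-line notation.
Reverse the RSK construction: for i from n down to 1, find the cell of Q containing i, remove the entry at that cell from P, and reverse-bump it up through P; the value ejected from row 1 is w(i).

Step i=6: Q has 6 at row 1, column 4; remove that cell from P, ejecting 5. So w(6) = 5. P is now [[1, 2, 3], [4, 6]].
Step i=5: Q has 5 at row 1, column 3; remove that cell from P, ejecting 3. So w(5) = 3. P is now [[1, 2], [4, 6]].
Step i=4: Q has 4 at row 2, column 2; remove 6 from row 2 of P and reverse-bump: 6 enters row 1 and ejects 2. So w(4) = 2. P is now [[1, 6], [4]].
Step i=3: Q has 3 at row 2, column 1; remove 4 from row 2 of P and reverse-bump: 4 enters row 1 and ejects 1. So w(3) = 1. P is now [[4, 6]].
Step i=2: Q has 2 at row 1, column 2; remove that cell from P, ejecting 6. So w(2) = 6. P is now [[4]].
Step i=1: Q has 1 at row 1, column 1; remove that cell from P, ejecting 4. So w(1) = 4. P is now [].

So w = 4 6 1 2 3 5.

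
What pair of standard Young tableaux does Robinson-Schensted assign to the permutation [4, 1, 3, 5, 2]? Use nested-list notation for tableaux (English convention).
P = [[1, 2, 5], [3], [4]], Q = [[1, 3, 4], [2], [5]]

Insert each entry of the permutation into P by Schensted row insertion, recording in Q the position of each new cell.

Insert 4: appended to row 1. P = [[4]].
Insert 1: 1 bumps 4 from row 1; 4 starts row 2. P = [[1], [4]].
Insert 3: appended to row 1. P = [[1, 3], [4]].
Insert 5: appended to row 1. P = [[1, 3, 5], [4]].
Insert 2: 2 bumps 3 from row 1; 3 bumps 4 from row 2; 4 starts row 3. P = [[1, 2, 5], [3], [4]].

So P = [[1, 2, 5], [3], [4]], Q = [[1, 3, 4], [2], [5]].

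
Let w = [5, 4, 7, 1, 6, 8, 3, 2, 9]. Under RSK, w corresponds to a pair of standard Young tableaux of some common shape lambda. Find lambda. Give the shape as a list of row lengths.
Row-insert each entry into an empty tableau.

After inserting 5: P = [[5]].
After inserting 4: P = [[4], [5]].
After inserting 7: P = [[4, 7], [5]].
After inserting 1: P = [[1, 7], [4], [5]].
After inserting 6: P = [[1, 6], [4, 7], [5]].
After inserting 8: P = [[1, 6, 8], [4, 7], [5]].
After inserting 3: P = [[1, 3, 8], [4, 6], [5, 7]].
After inserting 2: P = [[1, 2, 8], [3, 6], [4, 7], [5]].
After inserting 9: P = [[1, 2, 8, 9], [3, 6], [4, 7], [5]].

The final insertion tableau P = [[1, 2, 8, 9], [3, 6], [4, 7], [5]] has shape [4, 2, 2, 1].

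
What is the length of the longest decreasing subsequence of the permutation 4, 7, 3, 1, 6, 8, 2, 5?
3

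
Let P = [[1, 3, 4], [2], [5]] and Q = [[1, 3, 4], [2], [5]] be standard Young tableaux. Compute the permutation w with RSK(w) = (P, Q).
5 2 3 4 1

Reverse RSK: for i = n, n-1, ..., 1, locate i in Q, remove the corresponding corner cell from P, and reverse-bump its entry up through P; the value ejected from row 1 is w(i).

So w = 5 2 3 4 1.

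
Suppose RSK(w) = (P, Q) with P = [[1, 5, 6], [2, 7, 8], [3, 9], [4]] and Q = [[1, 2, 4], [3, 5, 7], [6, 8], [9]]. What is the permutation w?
4 7 3 9 5 2 8 6 1

Reverse the RSK construction: for i from n down to 1, find the cell of Q containing i, remove the entry at that cell from P, and reverse-bump it up through P; the value ejected from row 1 is w(i).

Step i=9: Q has 9 at row 4, column 1; remove 4 from row 4 of P and reverse-bump: 4 enters row 3 and ejects 3; 3 enters row 2 and ejects 2; 2 enters row 1 and ejects 1. So w(9) = 1. P is now [[2, 5, 6], [3, 7, 8], [4, 9]].
Step i=8: Q has 8 at row 3, column 2; remove 9 from row 3 of P and reverse-bump: 9 enters row 2 and ejects 8; 8 enters row 1 and ejects 6. So w(8) = 6. P is now [[2, 5, 8], [3, 7, 9], [4]].
Step i=7: Q has 7 at row 2, column 3; remove 9 from row 2 of P and reverse-bump: 9 enters row 1 and ejects 8. So w(7) = 8. P is now [[2, 5, 9], [3, 7], [4]].
Step i=6: Q has 6 at row 3, column 1; remove 4 from row 3 of P and reverse-bump: 4 enters row 2 and ejects 3; 3 enters row 1 and ejects 2. So w(6) = 2. P is now [[3, 5, 9], [4, 7]].
Step i=5: Q has 5 at row 2, column 2; remove 7 from row 2 of P and reverse-bump: 7 enters row 1 and ejects 5. So w(5) = 5. P is now [[3, 7, 9], [4]].
Step i=4: Q has 4 at row 1, column 3; remove that cell from P, ejecting 9. So w(4) = 9. P is now [[3, 7], [4]].
Step i=3: Q has 3 at row 2, column 1; remove 4 from row 2 of P and reverse-bump: 4 enters row 1 and ejects 3. So w(3) = 3. P is now [[4, 7]].
Step i=2: Q has 2 at row 1, column 2; remove that cell from P, ejecting 7. So w(2) = 7. P is now [[4]].
Step i=1: Q has 1 at row 1, column 1; remove that cell from P, ejecting 4. So w(1) = 4. P is now [].

So w = 4 7 3 9 5 2 8 6 1.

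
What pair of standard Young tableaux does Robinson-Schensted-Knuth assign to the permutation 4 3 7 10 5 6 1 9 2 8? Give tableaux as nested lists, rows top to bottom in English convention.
P = [[1, 2, 6, 8], [3, 5, 9], [4, 7, 10]], Q = [[1, 3, 4, 8], [2, 5, 6], [7, 9, 10]]

Insert each entry of the permutation into P by Schensted row insertion, recording in Q the position of each new cell.

Insert 4: appended to row 1. P = [[4]], Q = [[1]].
Insert 3: 3 bumps 4 from row 1; 4 starts row 2. P = [[3], [4]], Q = [[1], [2]].
Insert 7: appended to row 1. P = [[3, 7], [4]], Q = [[1, 3], [2]].
Insert 10: appended to row 1. P = [[3, 7, 10], [4]], Q = [[1, 3, 4], [2]].
Insert 5: 5 bumps 7 from row 1; 7 appends to row 2. P = [[3, 5, 10], [4, 7]], Q = [[1, 3, 4], [2, 5]].
Insert 6: 6 bumps 10 from row 1; 10 appends to row 2. P = [[3, 5, 6], [4, 7, 10]], Q = [[1, 3, 4], [2, 5, 6]].
Insert 1: 1 bumps 3 from row 1; 3 bumps 4 from row 2; 4 starts row 3. P = [[1, 5, 6], [3, 7, 10], [4]], Q = [[1, 3, 4], [2, 5, 6], [7]].
Insert 9: appended to row 1. P = [[1, 5, 6, 9], [3, 7, 10], [4]], Q = [[1, 3, 4, 8], [2, 5, 6], [7]].
Insert 2: 2 bumps 5 from row 1; 5 bumps 7 from row 2; 7 appends to row 3. P = [[1, 2, 6, 9], [3, 5, 10], [4, 7]], Q = [[1, 3, 4, 8], [2, 5, 6], [7, 9]].
Insert 8: 8 bumps 9 from row 1; 9 bumps 10 from row 2; 10 appends to row 3. P = [[1, 2, 6, 8], [3, 5, 9], [4, 7, 10]], Q = [[1, 3, 4, 8], [2, 5, 6], [7, 9, 10]].

So P = [[1, 2, 6, 8], [3, 5, 9], [4, 7, 10]], Q = [[1, 3, 4, 8], [2, 5, 6], [7, 9, 10]].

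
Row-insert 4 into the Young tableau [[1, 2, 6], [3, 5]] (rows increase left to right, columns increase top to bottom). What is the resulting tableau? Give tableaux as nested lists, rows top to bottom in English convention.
In row 1, 4 replaces 6 (the leftmost entry greater than 4); 6 is bumped to row 2. 6 is appended to row 2. The new tableau is [[1, 2, 4], [3, 5, 6]].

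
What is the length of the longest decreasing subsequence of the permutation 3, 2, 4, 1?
3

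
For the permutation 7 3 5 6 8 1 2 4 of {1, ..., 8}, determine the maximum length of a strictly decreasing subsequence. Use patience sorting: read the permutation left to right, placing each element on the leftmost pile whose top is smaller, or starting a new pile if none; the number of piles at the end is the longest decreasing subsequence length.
7: new pile. tops = [7]
3: new pile. tops = [7, 3]
5: onto pile 2 (replacing 3). tops = [7, 5]
6: onto pile 2 (replacing 5). tops = [7, 6]
8: onto pile 1 (replacing 7). tops = [8, 6]
1: new pile. tops = [8, 6, 1]
2: onto pile 3 (replacing 1). tops = [8, 6, 2]
4: onto pile 3 (replacing 2). tops = [8, 6, 4]

3 piles, so the longest decreasing subsequence has length 3.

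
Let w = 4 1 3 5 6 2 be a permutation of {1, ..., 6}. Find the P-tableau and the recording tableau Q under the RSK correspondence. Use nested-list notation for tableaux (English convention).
Insert each entry of the permutation into P by Schensted row insertion, recording in Q the position of each new cell.

Insert 4: appended to row 1. P = [[4]].
Insert 1: 1 bumps 4 from row 1; 4 starts row 2. P = [[1], [4]].
Insert 3: appended to row 1. P = [[1, 3], [4]].
Insert 5: appended to row 1. P = [[1, 3, 5], [4]].
Insert 6: appended to row 1. P = [[1, 3, 5, 6], [4]].
Insert 2: 2 bumps 3 from row 1; 3 bumps 4 from row 2; 4 starts row 3. P = [[1, 2, 5, 6], [3], [4]].

So P = [[1, 2, 5, 6], [3], [4]], Q = [[1, 3, 4, 5], [2], [6]].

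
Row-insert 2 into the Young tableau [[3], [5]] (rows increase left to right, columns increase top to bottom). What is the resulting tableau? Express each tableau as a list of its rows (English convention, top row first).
[[2], [3], [5]]

In row 1, 2 replaces 3 (the leftmost entry greater than 2); 3 is bumped to row 2. In row 2, 3 replaces 5 (the leftmost entry greater than 3); 5 is bumped to row 3. 5 starts a new row 3. The new tableau is [[2], [3], [5]].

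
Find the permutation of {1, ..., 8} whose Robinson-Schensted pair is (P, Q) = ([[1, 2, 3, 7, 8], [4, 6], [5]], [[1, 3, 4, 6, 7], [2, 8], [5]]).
Reverse the RSK construction: for i from n down to 1, find the cell of Q containing i, remove the entry at that cell from P, and reverse-bump it up through P; the value ejected from row 1 is w(i).

Step i=8: Q has 8 at row 2, column 2; remove 6 from row 2 of P and reverse-bump: 6 enters row 1 and ejects 3. So w(8) = 3. P is now [[1, 2, 6, 7, 8], [4], [5]].
Step i=7: Q has 7 at row 1, column 5; remove that cell from P, ejecting 8. So w(7) = 8. P is now [[1, 2, 6, 7], [4], [5]].
Step i=6: Q has 6 at row 1, column 4; remove that cell from P, ejecting 7. So w(6) = 7. P is now [[1, 2, 6], [4], [5]].
Step i=5: Q has 5 at row 3, column 1; remove 5 from row 3 of P and reverse-bump: 5 enters row 2 and ejects 4; 4 enters row 1 and ejects 2. So w(5) = 2. P is now [[1, 4, 6], [5]].
Step i=4: Q has 4 at row 1, column 3; remove that cell from P, ejecting 6. So w(4) = 6. P is now [[1, 4], [5]].
Step i=3: Q has 3 at row 1, column 2; remove that cell from P, ejecting 4. So w(3) = 4. P is now [[1], [5]].
Step i=2: Q has 2 at row 2, column 1; remove 5 from row 2 of P and reverse-bump: 5 enters row 1 and ejects 1. So w(2) = 1. P is now [[5]].
Step i=1: Q has 1 at row 1, column 1; remove that cell from P, ejecting 5. So w(1) = 5. P is now [].

So w = 5 1 4 6 2 7 8 3.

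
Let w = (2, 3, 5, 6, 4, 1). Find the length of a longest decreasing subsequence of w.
3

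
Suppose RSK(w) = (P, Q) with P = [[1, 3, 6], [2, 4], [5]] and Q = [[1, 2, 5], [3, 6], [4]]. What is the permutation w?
Reverse the RSK construction: for i from n down to 1, find the cell of Q containing i, remove the entry at that cell from P, and reverse-bump it up through P; the value ejected from row 1 is w(i).

Step i=6: Q has 6 at row 2, column 2; remove 4 from row 2 of P and reverse-bump: 4 enters row 1 and ejects 3. So w(6) = 3. P is now [[1, 4, 6], [2], [5]].
Step i=5: Q has 5 at row 1, column 3; remove that cell from P, ejecting 6. So w(5) = 6. P is now [[1, 4], [2], [5]].
Step i=4: Q has 4 at row 3, column 1; remove 5 from row 3 of P and reverse-bump: 5 enters row 2 and ejects 2; 2 enters row 1 and ejects 1. So w(4) = 1. P is now [[2, 4], [5]].
Step i=3: Q has 3 at row 2, column 1; remove 5 from row 2 of P and reverse-bump: 5 enters row 1 and ejects 4. So w(3) = 4. P is now [[2, 5]].
Step i=2: Q has 2 at row 1, column 2; remove that cell from P, ejecting 5. So w(2) = 5. P is now [[2]].
Step i=1: Q has 1 at row 1, column 1; remove that cell from P, ejecting 2. So w(1) = 2. P is now [].

So w = 2 5 4 1 6 3.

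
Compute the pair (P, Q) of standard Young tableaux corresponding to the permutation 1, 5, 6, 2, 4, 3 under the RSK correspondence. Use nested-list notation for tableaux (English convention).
Insert each entry of the permutation into P by Schensted row insertion, recording in Q the position of each new cell.

Insert 1: appended to row 1. P = [[1]], Q = [[1]].
Insert 5: appended to row 1. P = [[1, 5]], Q = [[1, 2]].
Insert 6: appended to row 1. P = [[1, 5, 6]], Q = [[1, 2, 3]].
Insert 2: 2 bumps 5 from row 1; 5 starts row 2. P = [[1, 2, 6], [5]], Q = [[1, 2, 3], [4]].
Insert 4: 4 bumps 6 from row 1; 6 appends to row 2. P = [[1, 2, 4], [5, 6]], Q = [[1, 2, 3], [4, 5]].
Insert 3: 3 bumps 4 from row 1; 4 bumps 5 from row 2; 5 starts row 3. P = [[1, 2, 3], [4, 6], [5]], Q = [[1, 2, 3], [4, 5], [6]].

So P = [[1, 2, 3], [4, 6], [5]], Q = [[1, 2, 3], [4, 5], [6]].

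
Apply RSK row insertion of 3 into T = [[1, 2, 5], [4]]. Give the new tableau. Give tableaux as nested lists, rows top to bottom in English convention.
In row 1, 3 replaces 5 (the leftmost entry greater than 3); 5 is bumped to row 2. 5 is appended to row 2. The new tableau is [[1, 2, 3], [4, 5]].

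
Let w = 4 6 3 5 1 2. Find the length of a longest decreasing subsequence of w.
3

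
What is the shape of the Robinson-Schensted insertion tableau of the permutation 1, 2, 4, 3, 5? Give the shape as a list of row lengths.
Row-insert each entry into an empty tableau.

After inserting 1: P = [[1]].
After inserting 2: P = [[1, 2]].
After inserting 4: P = [[1, 2, 4]].
After inserting 3: P = [[1, 2, 3], [4]].
After inserting 5: P = [[1, 2, 3, 5], [4]].

The final insertion tableau P = [[1, 2, 3, 5], [4]] has shape [4, 1].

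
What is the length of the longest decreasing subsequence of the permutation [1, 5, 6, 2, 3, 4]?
2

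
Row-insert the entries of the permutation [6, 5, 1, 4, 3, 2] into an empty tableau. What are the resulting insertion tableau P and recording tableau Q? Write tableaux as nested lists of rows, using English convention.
P = [[1, 2], [3], [4], [5], [6]], Q = [[1, 4], [2], [3], [5], [6]]

Insert each entry of the permutation into P by Schensted row insertion, recording in Q the position of each new cell.

Insert 6: appended to row 1. P = [[6]], Q = [[1]].
Insert 5: 5 bumps 6 from row 1; 6 starts row 2. P = [[5], [6]], Q = [[1], [2]].
Insert 1: 1 bumps 5 from row 1; 5 bumps 6 from row 2; 6 starts row 3. P = [[1], [5], [6]], Q = [[1], [2], [3]].
Insert 4: appended to row 1. P = [[1, 4], [5], [6]], Q = [[1, 4], [2], [3]].
Insert 3: 3 bumps 4 from row 1; 4 bumps 5 from row 2; 5 bumps 6 from row 3; 6 starts row 4. P = [[1, 3], [4], [5], [6]], Q = [[1, 4], [2], [3], [5]].
Insert 2: 2 bumps 3 from row 1; 3 bumps 4 from row 2; 4 bumps 5 from row 3; 5 bumps 6 from row 4; 6 starts row 5. P = [[1, 2], [3], [4], [5], [6]], Q = [[1, 4], [2], [3], [5], [6]].

So P = [[1, 2], [3], [4], [5], [6]], Q = [[1, 4], [2], [3], [5], [6]].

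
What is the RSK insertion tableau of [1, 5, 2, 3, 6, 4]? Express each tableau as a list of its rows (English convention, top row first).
P = [[1, 2, 3, 4], [5, 6]]

After inserting 1: P = [[1]].
After inserting 5: P = [[1, 5]].
After inserting 2: P = [[1, 2], [5]].
After inserting 3: P = [[1, 2, 3], [5]].
After inserting 6: P = [[1, 2, 3, 6], [5]].
After inserting 4: P = [[1, 2, 3, 4], [5, 6]].

So P = [[1, 2, 3, 4], [5, 6]].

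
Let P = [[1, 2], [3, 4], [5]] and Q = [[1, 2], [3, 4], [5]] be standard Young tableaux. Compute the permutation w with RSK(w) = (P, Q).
3 5 1 4 2

Reverse the RSK construction: for i from n down to 1, find the cell of Q containing i, remove the entry at that cell from P, and reverse-bump it up through P; the value ejected from row 1 is w(i).

Step i=5: Q has 5 at row 3, column 1; remove 5 from row 3 of P and reverse-bump: 5 enters row 2 and ejects 4; 4 enters row 1 and ejects 2. So w(5) = 2. P is now [[1, 4], [3, 5]].
Step i=4: Q has 4 at row 2, column 2; remove 5 from row 2 of P and reverse-bump: 5 enters row 1 and ejects 4. So w(4) = 4. P is now [[1, 5], [3]].
Step i=3: Q has 3 at row 2, column 1; remove 3 from row 2 of P and reverse-bump: 3 enters row 1 and ejects 1. So w(3) = 1. P is now [[3, 5]].
Step i=2: Q has 2 at row 1, column 2; remove that cell from P, ejecting 5. So w(2) = 5. P is now [[3]].
Step i=1: Q has 1 at row 1, column 1; remove that cell from P, ejecting 3. So w(1) = 3. P is now [].

So w = 3 5 1 4 2.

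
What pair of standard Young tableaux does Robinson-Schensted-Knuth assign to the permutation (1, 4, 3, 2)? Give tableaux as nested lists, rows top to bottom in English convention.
Insert each entry of the permutation into P by Schensted row insertion, recording in Q the position of each new cell.

Insert 1: appended to row 1. P = [[1]], Q = [[1]].
Insert 4: appended to row 1. P = [[1, 4]], Q = [[1, 2]].
Insert 3: 3 bumps 4 from row 1; 4 starts row 2. P = [[1, 3], [4]], Q = [[1, 2], [3]].
Insert 2: 2 bumps 3 from row 1; 3 bumps 4 from row 2; 4 starts row 3. P = [[1, 2], [3], [4]], Q = [[1, 2], [3], [4]].

So P = [[1, 2], [3], [4]], Q = [[1, 2], [3], [4]].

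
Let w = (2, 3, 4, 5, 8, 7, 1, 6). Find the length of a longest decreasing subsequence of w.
3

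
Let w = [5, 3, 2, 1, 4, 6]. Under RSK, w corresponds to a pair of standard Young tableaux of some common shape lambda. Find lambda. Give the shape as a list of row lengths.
[3, 1, 1, 1]

Row-insert each entry into an empty tableau.

After inserting 5: P = [[5]].
After inserting 3: P = [[3], [5]].
After inserting 2: P = [[2], [3], [5]].
After inserting 1: P = [[1], [2], [3], [5]].
After inserting 4: P = [[1, 4], [2], [3], [5]].
After inserting 6: P = [[1, 4, 6], [2], [3], [5]].

The final insertion tableau P = [[1, 4, 6], [2], [3], [5]] has shape [3, 1, 1, 1].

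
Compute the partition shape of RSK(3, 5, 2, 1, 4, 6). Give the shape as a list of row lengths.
[3, 2, 1]

Row-insert each entry into an empty tableau.

After inserting 3: P = [[3]].
After inserting 5: P = [[3, 5]].
After inserting 2: P = [[2, 5], [3]].
After inserting 1: P = [[1, 5], [2], [3]].
After inserting 4: P = [[1, 4], [2, 5], [3]].
After inserting 6: P = [[1, 4, 6], [2, 5], [3]].

The final insertion tableau P = [[1, 4, 6], [2, 5], [3]] has shape [3, 2, 1].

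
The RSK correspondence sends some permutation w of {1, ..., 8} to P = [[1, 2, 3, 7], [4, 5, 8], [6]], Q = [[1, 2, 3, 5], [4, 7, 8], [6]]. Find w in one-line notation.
Reverse the RSK construction: for i from n down to 1, find the cell of Q containing i, remove the entry at that cell from P, and reverse-bump it up through P; the value ejected from row 1 is w(i).

Step i=8: Q has 8 at row 2, column 3; remove 8 from row 2 of P and reverse-bump: 8 enters row 1 and ejects 7. So w(8) = 7. P is now [[1, 2, 3, 8], [4, 5], [6]].
Step i=7: Q has 7 at row 2, column 2; remove 5 from row 2 of P and reverse-bump: 5 enters row 1 and ejects 3. So w(7) = 3. P is now [[1, 2, 5, 8], [4], [6]].
Step i=6: Q has 6 at row 3, column 1; remove 6 from row 3 of P and reverse-bump: 6 enters row 2 and ejects 4; 4 enters row 1 and ejects 2. So w(6) = 2. P is now [[1, 4, 5, 8], [6]].
Step i=5: Q has 5 at row 1, column 4; remove that cell from P, ejecting 8. So w(5) = 8. P is now [[1, 4, 5], [6]].
Step i=4: Q has 4 at row 2, column 1; remove 6 from row 2 of P and reverse-bump: 6 enters row 1 and ejects 5. So w(4) = 5. P is now [[1, 4, 6]].
Step i=3: Q has 3 at row 1, column 3; remove that cell from P, ejecting 6. So w(3) = 6. P is now [[1, 4]].
Step i=2: Q has 2 at row 1, column 2; remove that cell from P, ejecting 4. So w(2) = 4. P is now [[1]].
Step i=1: Q has 1 at row 1, column 1; remove that cell from P, ejecting 1. So w(1) = 1. P is now [].

So w = 1 4 6 5 8 2 3 7.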